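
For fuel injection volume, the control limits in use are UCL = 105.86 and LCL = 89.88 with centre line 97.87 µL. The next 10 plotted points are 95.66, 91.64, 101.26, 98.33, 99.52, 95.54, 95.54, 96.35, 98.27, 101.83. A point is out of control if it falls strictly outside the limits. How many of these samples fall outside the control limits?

All 10 points lie within [89.88, 105.86].

0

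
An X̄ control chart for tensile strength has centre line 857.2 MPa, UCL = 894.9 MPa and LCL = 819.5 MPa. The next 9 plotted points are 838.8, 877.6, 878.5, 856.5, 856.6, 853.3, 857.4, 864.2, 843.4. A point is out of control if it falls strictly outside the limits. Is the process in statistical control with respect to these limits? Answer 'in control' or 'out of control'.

in control

All 9 points lie within [819.5, 894.9].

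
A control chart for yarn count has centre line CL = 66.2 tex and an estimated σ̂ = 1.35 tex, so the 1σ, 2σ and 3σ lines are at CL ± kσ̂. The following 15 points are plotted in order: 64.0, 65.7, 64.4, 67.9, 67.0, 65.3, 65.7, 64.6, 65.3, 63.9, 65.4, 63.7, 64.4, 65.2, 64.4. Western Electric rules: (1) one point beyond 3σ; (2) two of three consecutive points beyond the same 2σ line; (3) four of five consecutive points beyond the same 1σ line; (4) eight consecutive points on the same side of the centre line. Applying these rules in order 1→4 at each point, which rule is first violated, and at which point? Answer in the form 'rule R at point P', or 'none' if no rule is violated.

rule 4 at point 13

Zone of each point (C = within 1σ̂, B = 1σ̂–2σ̂, A = 2σ̂–3σ̂, * = beyond 3σ̂; sign = side of CL): 1:-B, 2:-C, 3:-B, 4:+B, 5:+C, 6:-C, 7:-C, 8:-B, 9:-C, 10:-B, 11:-C, 12:-B, 13:-B, 14:-C, 15:-B
Rule 4 (eight consecutive points on the same side of the centre line) is satisfied at point 13.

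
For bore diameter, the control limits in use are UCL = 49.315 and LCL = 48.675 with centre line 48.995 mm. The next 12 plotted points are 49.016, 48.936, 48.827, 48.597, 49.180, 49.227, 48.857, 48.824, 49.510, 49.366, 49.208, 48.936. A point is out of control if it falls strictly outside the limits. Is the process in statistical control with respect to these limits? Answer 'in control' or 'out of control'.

Compare each point to [48.675, 49.315]: sample 4 = 48.597 < LCL; sample 9 = 49.510 > UCL; sample 10 = 49.366 > UCL.

out of control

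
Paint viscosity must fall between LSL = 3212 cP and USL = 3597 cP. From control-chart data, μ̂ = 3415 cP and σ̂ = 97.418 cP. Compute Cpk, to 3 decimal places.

0.623

Cpu = (USL − μ̂) / (3σ̂) = (3597 − 3415) / (3 × 97.418) = 0.6227; Cpl = (μ̂ − LSL) / (3σ̂) = (3415 − 3212) / (3 × 97.418) = 0.6946; Cpk = min(Cpu, Cpl) = 0.6227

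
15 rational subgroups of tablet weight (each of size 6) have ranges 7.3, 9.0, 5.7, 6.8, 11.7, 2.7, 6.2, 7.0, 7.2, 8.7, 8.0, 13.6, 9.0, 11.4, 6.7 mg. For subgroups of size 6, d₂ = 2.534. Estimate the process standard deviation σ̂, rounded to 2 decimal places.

3.18

R̄ = (7.3 + 9.0 + 5.7 + 6.8 + 11.7 + 2.7 + 6.2 + 7.0 + 7.2 + 8.7 + 8.0 + 13.6 + 9.0 + 11.4 + 6.7) / 15 = 8.0667
σ̂ = R̄ / d₂ = 8.0667 / 2.534 = 3.1834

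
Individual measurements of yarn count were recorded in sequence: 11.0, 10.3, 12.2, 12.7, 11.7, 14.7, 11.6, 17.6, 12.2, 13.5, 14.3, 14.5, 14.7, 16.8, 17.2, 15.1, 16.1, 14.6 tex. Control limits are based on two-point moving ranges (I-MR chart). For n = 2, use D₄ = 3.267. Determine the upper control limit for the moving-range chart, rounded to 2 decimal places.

Moving ranges: 0.7, 1.9, 0.5, 1.0, 3.0, 3.1, 6.0, 5.4, 1.3, 0.8, 0.2, 0.2, 2.1, 0.4, 2.1, 1.0, 1.5; M̄R̄ = 31.2000 / 17 = 1.8353
UCL_MR = D₄·M̄R̄ = 3.267 × 1.8353 = 5.9959

6.00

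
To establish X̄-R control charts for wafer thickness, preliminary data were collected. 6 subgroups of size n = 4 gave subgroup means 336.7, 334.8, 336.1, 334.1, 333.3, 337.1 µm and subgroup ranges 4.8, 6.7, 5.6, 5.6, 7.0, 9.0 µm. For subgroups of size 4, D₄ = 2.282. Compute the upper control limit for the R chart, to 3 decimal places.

R̄ = (4.8 + 6.7 + 5.6 + 5.6 + 7.0 + 9.0) / 6 = 38.7000 / 6 = 6.4500
UCL_R = D₄·R̄ = 2.282 × 6.4500 = 14.7189

14.719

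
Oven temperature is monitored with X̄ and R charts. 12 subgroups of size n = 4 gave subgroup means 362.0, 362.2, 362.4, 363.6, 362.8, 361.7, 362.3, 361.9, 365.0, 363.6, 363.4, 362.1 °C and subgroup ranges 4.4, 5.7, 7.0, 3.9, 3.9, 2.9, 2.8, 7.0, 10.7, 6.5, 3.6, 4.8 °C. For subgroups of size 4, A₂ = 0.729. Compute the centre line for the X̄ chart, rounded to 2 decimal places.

362.75

X̄̄ = (362.0 + 362.2 + 362.4 + 363.6 + 362.8 + 361.7 + 362.3 + 361.9 + 365.0 + 363.6 + 363.4 + 362.1) / 12 = 4353.0000 / 12 = 362.7500
CL = X̄̄ = 362.7500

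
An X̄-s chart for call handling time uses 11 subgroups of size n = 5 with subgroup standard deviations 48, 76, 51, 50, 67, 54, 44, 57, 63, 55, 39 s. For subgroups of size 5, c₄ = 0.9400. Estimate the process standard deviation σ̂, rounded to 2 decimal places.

s̄ = (48 + 76 + 51 + 50 + 67 + 54 + 44 + 57 + 63 + 55 + 39) / 11 = 54.9091
σ̂ = s̄ / c₄ = 54.9091 / 0.9400 = 58.4139

58.41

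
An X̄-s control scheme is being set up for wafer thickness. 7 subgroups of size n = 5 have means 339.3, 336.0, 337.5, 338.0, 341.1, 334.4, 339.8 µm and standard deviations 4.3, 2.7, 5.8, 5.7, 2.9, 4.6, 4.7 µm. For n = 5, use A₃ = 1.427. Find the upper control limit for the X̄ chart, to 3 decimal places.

X̄̄ = (339.3 + 336.0 + 337.5 + 338.0 + 341.1 + 334.4 + 339.8) / 7 = 338.0143
s̄ = (4.3 + 2.7 + 5.8 + 5.7 + 2.9 + 4.6 + 4.7) / 7 = 4.3857
UCL = X̄̄ + A₃·s̄ = 338.0143 + 1.427 × 4.3857 = 344.2727

344.273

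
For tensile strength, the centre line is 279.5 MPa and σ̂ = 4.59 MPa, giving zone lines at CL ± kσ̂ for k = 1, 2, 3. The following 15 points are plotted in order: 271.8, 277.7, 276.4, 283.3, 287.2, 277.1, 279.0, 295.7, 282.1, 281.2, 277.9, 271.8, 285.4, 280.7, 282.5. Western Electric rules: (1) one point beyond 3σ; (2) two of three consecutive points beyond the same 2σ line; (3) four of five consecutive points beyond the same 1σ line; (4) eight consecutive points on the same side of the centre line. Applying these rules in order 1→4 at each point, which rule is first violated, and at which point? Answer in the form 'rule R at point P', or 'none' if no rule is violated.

Zone of each point (C = within 1σ̂, B = 1σ̂–2σ̂, A = 2σ̂–3σ̂, * = beyond 3σ̂; sign = side of CL): 1:-B, 2:-C, 3:-C, 4:+C, 5:+B, 6:-C, 7:-C, 8:+*, 9:+C, 10:+C, 11:-C, 12:-B, 13:+B, 14:+C, 15:+C
Rule 1 (one point beyond the 3σ limits) is satisfied at point 8.

rule 1 at point 8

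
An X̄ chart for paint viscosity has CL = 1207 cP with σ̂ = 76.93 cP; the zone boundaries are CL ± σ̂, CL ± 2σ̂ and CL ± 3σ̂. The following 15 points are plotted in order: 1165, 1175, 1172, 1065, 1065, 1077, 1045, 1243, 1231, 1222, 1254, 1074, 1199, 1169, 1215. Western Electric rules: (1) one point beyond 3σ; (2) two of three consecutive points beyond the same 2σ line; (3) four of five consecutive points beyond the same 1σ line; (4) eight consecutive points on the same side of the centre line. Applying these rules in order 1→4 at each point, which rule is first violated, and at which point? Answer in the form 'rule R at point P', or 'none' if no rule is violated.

rule 3 at point 7

Zone of each point (C = within 1σ̂, B = 1σ̂–2σ̂, A = 2σ̂–3σ̂, * = beyond 3σ̂; sign = side of CL): 1:-C, 2:-C, 3:-C, 4:-B, 5:-B, 6:-B, 7:-A, 8:+C, 9:+C, 10:+C, 11:+C, 12:-B, 13:-C, 14:-C, 15:+C
Rule 3 (four of five consecutive points beyond the same 1σ limit) is satisfied at point 7.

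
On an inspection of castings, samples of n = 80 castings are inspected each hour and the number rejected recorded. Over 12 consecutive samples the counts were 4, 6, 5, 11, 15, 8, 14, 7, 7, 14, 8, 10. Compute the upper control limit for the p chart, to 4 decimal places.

p̄ = Σdᵢ / (k·n) = 109 / (12 × 80) = 0.11354
UCL = p̄ + 3·√(p̄(1−p̄)/n) = 0.11354 + 3 × √(0.11354×0.88646/80) = 0.11354 + 3 × 0.03547 = 0.21995

0.2200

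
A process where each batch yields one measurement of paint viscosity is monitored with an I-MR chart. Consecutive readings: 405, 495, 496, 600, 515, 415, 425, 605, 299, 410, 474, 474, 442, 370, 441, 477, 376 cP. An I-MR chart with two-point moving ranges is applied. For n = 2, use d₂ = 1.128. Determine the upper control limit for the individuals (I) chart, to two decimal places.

X̄ = (405 + 495 + 496 + 600 + 515 + 415 + 425 + 605 + 299 + 410 + 474 + 474 + 442 + 370 + 441 + 477 + 376) / 17 = 454.0588
Moving ranges: 90, 1, 104, 85, 100, 10, 180, 306, 111, 64, 0, 32, 72, 71, 36, 101; M̄R̄ = 1363.0000 / 16 = 85.1875
UCL = X̄ + 3·M̄R̄/d₂ = 454.0588 + 3 × 85.1875 / 1.128 = 680.6213

680.62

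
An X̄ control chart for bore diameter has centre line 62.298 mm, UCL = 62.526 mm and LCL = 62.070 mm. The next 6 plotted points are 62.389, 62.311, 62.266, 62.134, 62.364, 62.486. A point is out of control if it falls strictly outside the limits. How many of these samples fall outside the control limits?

All 6 points lie within [62.070, 62.526].

0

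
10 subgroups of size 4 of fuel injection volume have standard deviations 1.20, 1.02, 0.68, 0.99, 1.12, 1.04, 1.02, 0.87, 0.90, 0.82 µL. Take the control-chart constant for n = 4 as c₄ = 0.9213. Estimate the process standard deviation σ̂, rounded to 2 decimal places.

s̄ = (1.20 + 1.02 + 0.68 + 0.99 + 1.12 + 1.04 + 1.02 + 0.87 + 0.90 + 0.82) / 10 = 0.9660
σ̂ = s̄ / c₄ = 0.9660 / 0.9213 = 1.0485

1.05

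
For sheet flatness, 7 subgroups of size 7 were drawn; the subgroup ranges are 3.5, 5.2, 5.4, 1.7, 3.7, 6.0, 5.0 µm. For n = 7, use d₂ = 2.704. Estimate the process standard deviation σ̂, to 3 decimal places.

R̄ = (3.5 + 5.2 + 5.4 + 1.7 + 3.7 + 6.0 + 5.0) / 7 = 4.3571
σ̂ = R̄ / d₂ = 4.3571 / 2.704 = 1.6114

1.611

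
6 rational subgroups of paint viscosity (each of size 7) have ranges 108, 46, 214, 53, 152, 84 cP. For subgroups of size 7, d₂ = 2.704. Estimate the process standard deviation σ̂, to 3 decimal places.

R̄ = (108 + 46 + 214 + 53 + 152 + 84) / 6 = 109.5000
σ̂ = R̄ / d₂ = 109.5000 / 2.704 = 40.4956

40.496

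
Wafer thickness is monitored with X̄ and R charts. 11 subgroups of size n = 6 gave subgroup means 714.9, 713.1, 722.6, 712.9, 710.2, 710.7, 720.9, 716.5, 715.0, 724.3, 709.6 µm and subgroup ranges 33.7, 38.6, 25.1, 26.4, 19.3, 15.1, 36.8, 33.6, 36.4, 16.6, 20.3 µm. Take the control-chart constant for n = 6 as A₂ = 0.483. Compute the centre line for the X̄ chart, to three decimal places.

715.518

X̄̄ = (714.9 + 713.1 + 722.6 + 712.9 + 710.2 + 710.7 + 720.9 + 716.5 + 715.0 + 724.3 + 709.6) / 11 = 7870.7000 / 11 = 715.5182
CL = X̄̄ = 715.5182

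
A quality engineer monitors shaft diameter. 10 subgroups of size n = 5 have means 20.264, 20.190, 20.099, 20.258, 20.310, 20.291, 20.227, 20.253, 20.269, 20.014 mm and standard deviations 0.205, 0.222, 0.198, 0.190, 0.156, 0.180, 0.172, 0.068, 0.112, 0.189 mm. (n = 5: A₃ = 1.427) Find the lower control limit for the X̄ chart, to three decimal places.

X̄̄ = (20.264 + 20.190 + 20.099 + 20.258 + 20.310 + 20.291 + 20.227 + 20.253 + 20.269 + 20.014) / 10 = 20.2175
s̄ = (0.205 + 0.222 + 0.198 + 0.190 + 0.156 + 0.180 + 0.172 + 0.068 + 0.112 + 0.189) / 10 = 0.1692
LCL = X̄̄ − A₃·s̄ = 20.2175 − 1.427 × 0.1692 = 19.9761

19.976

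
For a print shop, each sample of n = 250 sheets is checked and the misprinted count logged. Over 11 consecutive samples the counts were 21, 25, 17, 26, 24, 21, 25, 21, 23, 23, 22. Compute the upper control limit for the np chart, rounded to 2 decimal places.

36.13

p̄ = Σdᵢ / (k·n) = 248 / (11 × 250) = 0.09018
UCL = np̄ + 3·√(np̄(1−p̄)) = 22.5455 + 3 × √(22.5455×0.90982) = 22.5455 + 3 × 4.5290 = 36.1326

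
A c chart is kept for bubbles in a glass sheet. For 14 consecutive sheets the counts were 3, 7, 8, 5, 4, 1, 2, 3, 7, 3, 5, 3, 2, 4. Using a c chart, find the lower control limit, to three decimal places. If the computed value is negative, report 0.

0.000

c̄ = (3 + 7 + 8 + 5 + 4 + 1 + 2 + 3 + 7 + 3 + 5 + 3 + 2 + 4) / 14 = 57 / 14 = 4.0714
LCL = c̄ − 3√c̄ = 4.0714 − 3 × 2.0178 = -1.9819 → 0 (cannot be negative)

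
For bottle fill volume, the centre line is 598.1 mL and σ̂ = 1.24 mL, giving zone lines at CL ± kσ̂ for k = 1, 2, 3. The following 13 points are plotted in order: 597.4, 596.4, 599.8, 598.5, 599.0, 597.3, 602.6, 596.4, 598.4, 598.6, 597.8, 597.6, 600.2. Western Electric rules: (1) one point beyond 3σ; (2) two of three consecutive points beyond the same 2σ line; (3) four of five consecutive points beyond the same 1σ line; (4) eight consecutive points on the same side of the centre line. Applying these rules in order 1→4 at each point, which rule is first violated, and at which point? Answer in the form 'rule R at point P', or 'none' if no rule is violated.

rule 1 at point 7

Zone of each point (C = within 1σ̂, B = 1σ̂–2σ̂, A = 2σ̂–3σ̂, * = beyond 3σ̂; sign = side of CL): 1:-C, 2:-B, 3:+B, 4:+C, 5:+C, 6:-C, 7:+*, 8:-B, 9:+C, 10:+C, 11:-C, 12:-C, 13:+B
Rule 1 (one point beyond the 3σ limits) is satisfied at point 7.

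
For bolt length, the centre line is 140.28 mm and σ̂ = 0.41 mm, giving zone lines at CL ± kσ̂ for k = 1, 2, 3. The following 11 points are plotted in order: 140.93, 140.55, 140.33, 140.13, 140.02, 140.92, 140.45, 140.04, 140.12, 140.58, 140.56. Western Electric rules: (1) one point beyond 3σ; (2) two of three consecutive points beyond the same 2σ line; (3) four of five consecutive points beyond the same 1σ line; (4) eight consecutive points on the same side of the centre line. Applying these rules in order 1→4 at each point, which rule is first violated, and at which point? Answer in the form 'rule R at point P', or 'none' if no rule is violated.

none

Zone of each point (C = within 1σ̂, B = 1σ̂–2σ̂, A = 2σ̂–3σ̂, * = beyond 3σ̂; sign = side of CL): 1:+B, 2:+C, 3:+C, 4:-C, 5:-C, 6:+B, 7:+C, 8:-C, 9:-C, 10:+C, 11:+C
No rule fires across all 11 points.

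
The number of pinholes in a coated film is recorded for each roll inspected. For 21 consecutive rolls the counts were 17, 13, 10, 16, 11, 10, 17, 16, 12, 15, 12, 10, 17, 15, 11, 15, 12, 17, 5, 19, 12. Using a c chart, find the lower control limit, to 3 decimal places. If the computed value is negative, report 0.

2.435

c̄ = (17 + 13 + 10 + 16 + 11 + 10 + 17 + 16 + 12 + 15 + 12 + 10 + 17 + 15 + 11 + 15 + 12 + 17 + 5 + 19 + 12) / 21 = 282 / 21 = 13.4286
LCL = c̄ − 3√c̄ = 13.4286 − 3 × 3.6645 = 2.4351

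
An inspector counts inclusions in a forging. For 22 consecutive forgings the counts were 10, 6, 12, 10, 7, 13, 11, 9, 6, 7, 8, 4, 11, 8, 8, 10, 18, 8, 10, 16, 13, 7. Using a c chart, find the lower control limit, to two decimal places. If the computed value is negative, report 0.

c̄ = (10 + 6 + 12 + 10 + 7 + 13 + 11 + 9 + 6 + 7 + 8 + 4 + 11 + 8 + 8 + 10 + 18 + 8 + 10 + 16 + 13 + 7) / 22 = 212 / 22 = 9.6364
LCL = c̄ − 3√c̄ = 9.6364 − 3 × 3.1042 = 0.3236

0.32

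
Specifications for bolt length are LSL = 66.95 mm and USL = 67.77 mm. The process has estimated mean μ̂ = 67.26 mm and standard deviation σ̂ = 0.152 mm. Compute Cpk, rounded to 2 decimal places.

Cpu = (USL − μ̂) / (3σ̂) = (67.77 − 67.26) / (3 × 0.152) = 1.1184; Cpl = (μ̂ − LSL) / (3σ̂) = (67.26 − 66.95) / (3 × 0.152) = 0.6798; Cpk = min(Cpu, Cpl) = 0.6798

0.68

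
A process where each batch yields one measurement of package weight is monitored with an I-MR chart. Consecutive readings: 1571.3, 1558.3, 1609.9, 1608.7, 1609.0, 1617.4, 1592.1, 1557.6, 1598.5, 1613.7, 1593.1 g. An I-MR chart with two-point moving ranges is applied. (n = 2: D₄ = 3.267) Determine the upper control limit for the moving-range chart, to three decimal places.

Moving ranges: 13.0, 51.6, 1.2, 0.3, 8.4, 25.3, 34.5, 40.9, 15.2, 20.6; M̄R̄ = 211.0000 / 10 = 21.1000
UCL_MR = D₄·M̄R̄ = 3.267 × 21.1000 = 68.9337

68.934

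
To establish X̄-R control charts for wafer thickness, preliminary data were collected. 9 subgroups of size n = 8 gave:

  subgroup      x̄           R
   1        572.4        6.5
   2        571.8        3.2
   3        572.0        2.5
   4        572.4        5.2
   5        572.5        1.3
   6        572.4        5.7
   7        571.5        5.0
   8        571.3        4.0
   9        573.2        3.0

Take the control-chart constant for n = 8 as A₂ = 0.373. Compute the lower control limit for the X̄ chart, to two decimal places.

X̄̄ = (572.4 + 571.8 + 572.0 + 572.4 + 572.5 + 572.4 + 571.5 + 571.3 + 573.2) / 9 = 5149.5000 / 9 = 572.1667
R̄ = (6.5 + 3.2 + 2.5 + 5.2 + 1.3 + 5.7 + 5.0 + 4.0 + 3.0) / 9 = 36.4000 / 9 = 4.0444
LCL = X̄̄ − A₂·R̄ = 572.1667 − 0.373 × 4.0444 = 570.6581

570.66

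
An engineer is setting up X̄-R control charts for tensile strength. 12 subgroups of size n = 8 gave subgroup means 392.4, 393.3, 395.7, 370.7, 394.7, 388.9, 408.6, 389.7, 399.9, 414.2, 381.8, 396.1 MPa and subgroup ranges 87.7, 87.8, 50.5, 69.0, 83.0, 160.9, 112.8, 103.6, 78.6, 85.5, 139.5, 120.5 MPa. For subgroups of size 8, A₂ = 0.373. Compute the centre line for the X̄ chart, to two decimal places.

393.83

X̄̄ = (392.4 + 393.3 + 395.7 + 370.7 + 394.7 + 388.9 + 408.6 + 389.7 + 399.9 + 414.2 + 381.8 + 396.1) / 12 = 4726.0000 / 12 = 393.8333
CL = X̄̄ = 393.8333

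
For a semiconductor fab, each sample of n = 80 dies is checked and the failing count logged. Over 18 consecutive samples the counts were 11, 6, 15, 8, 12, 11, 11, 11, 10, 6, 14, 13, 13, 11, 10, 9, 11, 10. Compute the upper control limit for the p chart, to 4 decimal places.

0.2474

p̄ = Σdᵢ / (k·n) = 192 / (18 × 80) = 0.13333
UCL = p̄ + 3·√(p̄(1−p̄)/n) = 0.13333 + 3 × √(0.13333×0.86667/80) = 0.13333 + 3 × 0.03801 = 0.24735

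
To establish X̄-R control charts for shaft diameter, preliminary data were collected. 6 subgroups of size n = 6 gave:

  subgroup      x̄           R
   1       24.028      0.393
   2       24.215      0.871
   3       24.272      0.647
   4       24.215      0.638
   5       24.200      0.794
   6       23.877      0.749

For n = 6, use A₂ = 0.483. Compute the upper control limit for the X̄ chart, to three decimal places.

X̄̄ = (24.028 + 24.215 + 24.272 + 24.215 + 24.200 + 23.877) / 6 = 144.8070 / 6 = 24.1345
R̄ = (0.393 + 0.871 + 0.647 + 0.638 + 0.794 + 0.749) / 6 = 4.0920 / 6 = 0.6820
UCL = X̄̄ + A₂·R̄ = 24.1345 + 0.483 × 0.6820 = 24.4639

24.464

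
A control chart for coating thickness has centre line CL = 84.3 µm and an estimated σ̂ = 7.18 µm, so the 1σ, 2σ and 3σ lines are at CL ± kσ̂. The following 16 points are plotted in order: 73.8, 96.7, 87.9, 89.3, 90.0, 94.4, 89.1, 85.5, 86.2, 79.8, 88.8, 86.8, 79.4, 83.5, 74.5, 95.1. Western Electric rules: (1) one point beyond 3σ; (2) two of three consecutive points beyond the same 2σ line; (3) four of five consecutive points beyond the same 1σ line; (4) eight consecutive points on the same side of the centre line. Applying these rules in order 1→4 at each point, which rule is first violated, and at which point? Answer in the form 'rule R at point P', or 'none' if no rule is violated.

Zone of each point (C = within 1σ̂, B = 1σ̂–2σ̂, A = 2σ̂–3σ̂, * = beyond 3σ̂; sign = side of CL): 1:-B, 2:+B, 3:+C, 4:+C, 5:+C, 6:+B, 7:+C, 8:+C, 9:+C, 10:-C, 11:+C, 12:+C, 13:-C, 14:-C, 15:-B, 16:+B
Rule 4 (eight consecutive points on the same side of the centre line) is satisfied at point 9.

rule 4 at point 9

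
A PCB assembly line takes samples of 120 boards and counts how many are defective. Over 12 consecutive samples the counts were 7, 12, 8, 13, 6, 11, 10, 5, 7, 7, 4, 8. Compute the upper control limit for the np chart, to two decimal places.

16.44

p̄ = Σdᵢ / (k·n) = 98 / (12 × 120) = 0.06806
UCL = np̄ + 3·√(np̄(1−p̄)) = 8.1667 + 3 × √(8.1667×0.93194) = 8.1667 + 3 × 2.7588 = 16.4430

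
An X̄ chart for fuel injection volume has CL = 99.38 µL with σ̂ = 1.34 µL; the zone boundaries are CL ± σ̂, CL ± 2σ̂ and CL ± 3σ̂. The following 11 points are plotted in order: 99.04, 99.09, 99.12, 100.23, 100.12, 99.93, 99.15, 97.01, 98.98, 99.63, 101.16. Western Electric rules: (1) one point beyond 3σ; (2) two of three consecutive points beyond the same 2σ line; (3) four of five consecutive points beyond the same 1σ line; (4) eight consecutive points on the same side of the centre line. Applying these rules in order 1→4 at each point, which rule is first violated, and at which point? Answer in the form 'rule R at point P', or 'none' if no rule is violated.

none

Zone of each point (C = within 1σ̂, B = 1σ̂–2σ̂, A = 2σ̂–3σ̂, * = beyond 3σ̂; sign = side of CL): 1:-C, 2:-C, 3:-C, 4:+C, 5:+C, 6:+C, 7:-C, 8:-B, 9:-C, 10:+C, 11:+B
No rule fires across all 11 points.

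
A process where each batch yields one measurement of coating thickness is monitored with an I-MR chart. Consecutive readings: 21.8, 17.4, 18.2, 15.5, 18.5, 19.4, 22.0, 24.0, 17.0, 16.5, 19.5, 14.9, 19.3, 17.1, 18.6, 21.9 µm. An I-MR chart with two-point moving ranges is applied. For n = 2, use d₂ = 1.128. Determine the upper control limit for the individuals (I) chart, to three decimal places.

26.456

X̄ = (21.8 + 17.4 + 18.2 + 15.5 + 18.5 + 19.4 + 22.0 + 24.0 + 17.0 + 16.5 + 19.5 + 14.9 + 19.3 + 17.1 + 18.6 + 21.9) / 16 = 18.8500
Moving ranges: 4.4, 0.8, 2.7, 3.0, 0.9, 2.6, 2.0, 7.0, 0.5, 3.0, 4.6, 4.4, 2.2, 1.5, 3.3; M̄R̄ = 42.9000 / 15 = 2.8600
UCL = X̄ + 3·M̄R̄/d₂ = 18.8500 + 3 × 2.8600 / 1.128 = 26.4564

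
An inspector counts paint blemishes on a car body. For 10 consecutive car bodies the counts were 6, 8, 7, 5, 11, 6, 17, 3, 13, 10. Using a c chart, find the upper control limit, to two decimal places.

17.40

c̄ = (6 + 8 + 7 + 5 + 11 + 6 + 17 + 3 + 13 + 10) / 10 = 86 / 10 = 8.6000
UCL = c̄ + 3√c̄ = 8.6000 + 3 × √8.6000 = 8.6000 + 3 × 2.9326 = 17.3977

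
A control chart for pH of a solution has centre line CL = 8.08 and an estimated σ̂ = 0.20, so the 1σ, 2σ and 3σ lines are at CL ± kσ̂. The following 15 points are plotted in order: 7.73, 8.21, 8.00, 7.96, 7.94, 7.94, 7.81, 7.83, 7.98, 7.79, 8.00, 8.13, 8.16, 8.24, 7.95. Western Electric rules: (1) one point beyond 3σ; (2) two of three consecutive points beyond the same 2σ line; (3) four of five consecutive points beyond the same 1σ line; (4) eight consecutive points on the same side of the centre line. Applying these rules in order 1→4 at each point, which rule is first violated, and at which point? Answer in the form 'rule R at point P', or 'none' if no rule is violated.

rule 4 at point 10

Zone of each point (C = within 1σ̂, B = 1σ̂–2σ̂, A = 2σ̂–3σ̂, * = beyond 3σ̂; sign = side of CL): 1:-B, 2:+C, 3:-C, 4:-C, 5:-C, 6:-C, 7:-B, 8:-B, 9:-C, 10:-B, 11:-C, 12:+C, 13:+C, 14:+C, 15:-C
Rule 4 (eight consecutive points on the same side of the centre line) is satisfied at point 10.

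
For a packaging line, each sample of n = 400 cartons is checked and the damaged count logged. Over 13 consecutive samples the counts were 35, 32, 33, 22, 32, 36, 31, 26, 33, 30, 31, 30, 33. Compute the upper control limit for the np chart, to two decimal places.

p̄ = Σdᵢ / (k·n) = 404 / (13 × 400) = 0.07769
UCL = np̄ + 3·√(np̄(1−p̄)) = 31.0769 + 3 × √(31.0769×0.92231) = 31.0769 + 3 × 5.3537 = 47.1381

47.14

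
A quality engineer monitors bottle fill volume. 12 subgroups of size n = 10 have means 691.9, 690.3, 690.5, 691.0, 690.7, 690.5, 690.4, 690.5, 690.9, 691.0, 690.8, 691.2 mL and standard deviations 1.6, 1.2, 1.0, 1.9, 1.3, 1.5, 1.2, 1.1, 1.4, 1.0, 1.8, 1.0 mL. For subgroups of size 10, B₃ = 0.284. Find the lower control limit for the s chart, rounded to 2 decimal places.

0.38

s̄ = (1.6 + 1.2 + 1.0 + 1.9 + 1.3 + 1.5 + 1.2 + 1.1 + 1.4 + 1.0 + 1.8 + 1.0) / 12 = 1.3333
LCL_s = B₃·s̄ = 0.284 × 1.3333 = 0.3787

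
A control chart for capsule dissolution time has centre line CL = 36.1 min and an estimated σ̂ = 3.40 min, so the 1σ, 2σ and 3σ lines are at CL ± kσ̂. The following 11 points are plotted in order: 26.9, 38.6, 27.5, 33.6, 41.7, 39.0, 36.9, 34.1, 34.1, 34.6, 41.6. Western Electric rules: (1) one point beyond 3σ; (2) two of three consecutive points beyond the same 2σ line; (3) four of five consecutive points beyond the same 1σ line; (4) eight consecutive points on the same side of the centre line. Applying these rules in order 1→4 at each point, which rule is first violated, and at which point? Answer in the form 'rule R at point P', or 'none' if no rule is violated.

Zone of each point (C = within 1σ̂, B = 1σ̂–2σ̂, A = 2σ̂–3σ̂, * = beyond 3σ̂; sign = side of CL): 1:-A, 2:+C, 3:-A, 4:-C, 5:+B, 6:+C, 7:+C, 8:-C, 9:-C, 10:-C, 11:+B
Rule 2 (two of three consecutive points beyond the same 2σ limit) is satisfied at point 3.

rule 2 at point 3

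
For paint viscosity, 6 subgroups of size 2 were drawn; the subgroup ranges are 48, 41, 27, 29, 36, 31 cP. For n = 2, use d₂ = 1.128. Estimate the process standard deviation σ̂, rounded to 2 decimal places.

31.32

R̄ = (48 + 41 + 27 + 29 + 36 + 31) / 6 = 35.3333
σ̂ = R̄ / d₂ = 35.3333 / 1.128 = 31.3239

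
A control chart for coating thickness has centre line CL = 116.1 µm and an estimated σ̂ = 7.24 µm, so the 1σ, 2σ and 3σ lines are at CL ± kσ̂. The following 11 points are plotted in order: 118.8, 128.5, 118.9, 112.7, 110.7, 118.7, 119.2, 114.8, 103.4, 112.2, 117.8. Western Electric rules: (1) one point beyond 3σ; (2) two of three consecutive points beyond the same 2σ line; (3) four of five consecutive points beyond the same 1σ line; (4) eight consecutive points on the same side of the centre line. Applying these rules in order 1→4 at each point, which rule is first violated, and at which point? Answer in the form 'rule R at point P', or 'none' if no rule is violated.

none

Zone of each point (C = within 1σ̂, B = 1σ̂–2σ̂, A = 2σ̂–3σ̂, * = beyond 3σ̂; sign = side of CL): 1:+C, 2:+B, 3:+C, 4:-C, 5:-C, 6:+C, 7:+C, 8:-C, 9:-B, 10:-C, 11:+C
No rule fires across all 11 points.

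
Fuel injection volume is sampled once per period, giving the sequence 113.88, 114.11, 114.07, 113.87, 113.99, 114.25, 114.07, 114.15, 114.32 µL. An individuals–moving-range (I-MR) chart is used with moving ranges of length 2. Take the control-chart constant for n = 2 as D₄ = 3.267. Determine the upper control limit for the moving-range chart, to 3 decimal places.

Moving ranges: 0.23, 0.04, 0.20, 0.12, 0.26, 0.18, 0.08, 0.17; M̄R̄ = 1.2800 / 8 = 0.1600
UCL_MR = D₄·M̄R̄ = 3.267 × 0.1600 = 0.5227

0.523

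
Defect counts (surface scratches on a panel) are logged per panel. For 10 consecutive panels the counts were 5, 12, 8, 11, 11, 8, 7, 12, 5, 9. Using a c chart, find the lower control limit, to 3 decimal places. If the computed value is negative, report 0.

c̄ = (5 + 12 + 8 + 11 + 11 + 8 + 7 + 12 + 5 + 9) / 10 = 88 / 10 = 8.8000
LCL = c̄ − 3√c̄ = 8.8000 − 3 × 2.9665 = -0.0994 → 0 (cannot be negative)

0.000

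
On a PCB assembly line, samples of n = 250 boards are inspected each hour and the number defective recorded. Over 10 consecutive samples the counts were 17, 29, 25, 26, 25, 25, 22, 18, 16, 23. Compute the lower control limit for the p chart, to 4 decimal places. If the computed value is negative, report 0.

p̄ = Σdᵢ / (k·n) = 226 / (10 × 250) = 0.09040
LCL = p̄ − 3·√(p̄(1−p̄)/n) = 0.09040 − 3 × 0.01814 = 0.03599

0.0360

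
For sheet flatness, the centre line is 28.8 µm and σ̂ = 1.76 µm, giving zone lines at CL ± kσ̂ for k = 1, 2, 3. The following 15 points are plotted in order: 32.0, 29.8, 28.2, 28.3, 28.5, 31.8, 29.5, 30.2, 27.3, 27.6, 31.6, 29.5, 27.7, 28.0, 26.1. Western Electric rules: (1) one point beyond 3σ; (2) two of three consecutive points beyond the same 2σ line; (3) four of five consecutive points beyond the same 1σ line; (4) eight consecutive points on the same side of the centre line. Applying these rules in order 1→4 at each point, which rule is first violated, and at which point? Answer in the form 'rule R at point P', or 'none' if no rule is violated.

Zone of each point (C = within 1σ̂, B = 1σ̂–2σ̂, A = 2σ̂–3σ̂, * = beyond 3σ̂; sign = side of CL): 1:+B, 2:+C, 3:-C, 4:-C, 5:-C, 6:+B, 7:+C, 8:+C, 9:-C, 10:-C, 11:+B, 12:+C, 13:-C, 14:-C, 15:-B
No rule fires across all 15 points.

none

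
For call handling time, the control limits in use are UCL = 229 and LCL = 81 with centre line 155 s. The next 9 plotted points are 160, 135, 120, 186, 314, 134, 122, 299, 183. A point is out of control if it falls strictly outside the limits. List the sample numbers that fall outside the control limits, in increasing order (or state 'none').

Compare each point to [81, 229]: sample 5 = 314 > UCL; sample 8 = 299 > UCL.

5, 8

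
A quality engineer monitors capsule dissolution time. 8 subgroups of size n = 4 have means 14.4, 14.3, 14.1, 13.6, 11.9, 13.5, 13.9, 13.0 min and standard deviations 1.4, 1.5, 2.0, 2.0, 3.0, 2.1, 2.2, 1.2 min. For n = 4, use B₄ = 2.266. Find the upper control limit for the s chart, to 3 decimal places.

s̄ = (1.4 + 1.5 + 2.0 + 2.0 + 3.0 + 2.1 + 2.2 + 1.2) / 8 = 1.9250
UCL_s = B₄·s̄ = 2.266 × 1.9250 = 4.3620

4.362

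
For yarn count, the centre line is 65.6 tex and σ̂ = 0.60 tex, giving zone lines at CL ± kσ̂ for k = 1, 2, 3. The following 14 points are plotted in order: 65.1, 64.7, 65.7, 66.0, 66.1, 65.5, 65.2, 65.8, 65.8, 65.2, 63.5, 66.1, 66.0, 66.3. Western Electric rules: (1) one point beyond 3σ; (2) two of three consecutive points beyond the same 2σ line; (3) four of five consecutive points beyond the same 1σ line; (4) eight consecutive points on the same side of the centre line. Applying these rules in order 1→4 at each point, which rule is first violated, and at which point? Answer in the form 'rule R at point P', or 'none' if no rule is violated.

Zone of each point (C = within 1σ̂, B = 1σ̂–2σ̂, A = 2σ̂–3σ̂, * = beyond 3σ̂; sign = side of CL): 1:-C, 2:-B, 3:+C, 4:+C, 5:+C, 6:-C, 7:-C, 8:+C, 9:+C, 10:-C, 11:-*, 12:+C, 13:+C, 14:+B
Rule 1 (one point beyond the 3σ limits) is satisfied at point 11.

rule 1 at point 11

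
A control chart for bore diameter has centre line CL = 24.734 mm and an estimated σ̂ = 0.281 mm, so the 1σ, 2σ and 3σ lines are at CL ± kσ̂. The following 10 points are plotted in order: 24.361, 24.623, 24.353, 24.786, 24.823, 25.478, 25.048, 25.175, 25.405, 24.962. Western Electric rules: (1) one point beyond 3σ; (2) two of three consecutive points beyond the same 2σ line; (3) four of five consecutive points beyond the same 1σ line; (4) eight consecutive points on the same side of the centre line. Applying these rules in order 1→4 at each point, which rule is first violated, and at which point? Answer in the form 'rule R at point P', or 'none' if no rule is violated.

rule 3 at point 9

Zone of each point (C = within 1σ̂, B = 1σ̂–2σ̂, A = 2σ̂–3σ̂, * = beyond 3σ̂; sign = side of CL): 1:-B, 2:-C, 3:-B, 4:+C, 5:+C, 6:+A, 7:+B, 8:+B, 9:+A, 10:+C
Rule 3 (four of five consecutive points beyond the same 1σ limit) is satisfied at point 9.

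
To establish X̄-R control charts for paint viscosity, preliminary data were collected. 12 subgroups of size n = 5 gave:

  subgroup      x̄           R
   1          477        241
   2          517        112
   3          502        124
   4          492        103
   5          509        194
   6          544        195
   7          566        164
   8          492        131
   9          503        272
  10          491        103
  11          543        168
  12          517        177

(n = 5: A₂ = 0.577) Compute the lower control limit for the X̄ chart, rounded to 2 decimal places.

417.35

X̄̄ = (477 + 517 + 502 + 492 + 509 + 544 + 566 + 492 + 503 + 491 + 543 + 517) / 12 = 6153.0000 / 12 = 512.7500
R̄ = (241 + 112 + 124 + 103 + 194 + 195 + 164 + 131 + 272 + 103 + 168 + 177) / 12 = 1984.0000 / 12 = 165.3333
LCL = X̄̄ − A₂·R̄ = 512.7500 − 0.577 × 165.3333 = 417.3527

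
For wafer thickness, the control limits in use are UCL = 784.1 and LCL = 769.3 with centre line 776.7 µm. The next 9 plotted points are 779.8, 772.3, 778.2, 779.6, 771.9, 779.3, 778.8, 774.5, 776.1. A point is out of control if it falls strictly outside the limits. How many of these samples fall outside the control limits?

All 9 points lie within [769.3, 784.1].

0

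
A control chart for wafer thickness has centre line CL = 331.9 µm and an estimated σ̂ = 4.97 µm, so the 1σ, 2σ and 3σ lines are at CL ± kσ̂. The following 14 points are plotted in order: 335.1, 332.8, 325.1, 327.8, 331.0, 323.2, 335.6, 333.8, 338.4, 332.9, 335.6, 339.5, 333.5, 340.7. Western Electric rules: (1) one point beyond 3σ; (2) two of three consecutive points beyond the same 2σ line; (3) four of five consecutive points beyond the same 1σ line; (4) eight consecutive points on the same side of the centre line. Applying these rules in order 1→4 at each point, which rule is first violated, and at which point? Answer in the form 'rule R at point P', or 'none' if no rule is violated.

Zone of each point (C = within 1σ̂, B = 1σ̂–2σ̂, A = 2σ̂–3σ̂, * = beyond 3σ̂; sign = side of CL): 1:+C, 2:+C, 3:-B, 4:-C, 5:-C, 6:-B, 7:+C, 8:+C, 9:+B, 10:+C, 11:+C, 12:+B, 13:+C, 14:+B
Rule 4 (eight consecutive points on the same side of the centre line) is satisfied at point 14.

rule 4 at point 14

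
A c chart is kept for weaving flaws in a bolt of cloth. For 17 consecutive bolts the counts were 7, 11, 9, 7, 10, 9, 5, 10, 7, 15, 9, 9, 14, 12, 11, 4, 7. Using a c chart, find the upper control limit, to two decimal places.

18.26

c̄ = (7 + 11 + 9 + 7 + 10 + 9 + 5 + 10 + 7 + 15 + 9 + 9 + 14 + 12 + 11 + 4 + 7) / 17 = 156 / 17 = 9.1765
UCL = c̄ + 3√c̄ = 9.1765 + 3 × √9.1765 = 9.1765 + 3 × 3.0293 = 18.2643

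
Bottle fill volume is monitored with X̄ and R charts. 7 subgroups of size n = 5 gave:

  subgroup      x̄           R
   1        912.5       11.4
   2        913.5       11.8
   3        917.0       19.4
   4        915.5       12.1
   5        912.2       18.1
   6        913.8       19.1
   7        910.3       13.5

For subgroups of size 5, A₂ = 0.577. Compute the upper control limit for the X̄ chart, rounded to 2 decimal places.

X̄̄ = (912.5 + 913.5 + 917.0 + 915.5 + 912.2 + 913.8 + 910.3) / 7 = 6394.8000 / 7 = 913.5429
R̄ = (11.4 + 11.8 + 19.4 + 12.1 + 18.1 + 19.1 + 13.5) / 7 = 105.4000 / 7 = 15.0571
UCL = X̄̄ + A₂·R̄ = 913.5429 + 0.577 × 15.0571 = 922.2308

922.23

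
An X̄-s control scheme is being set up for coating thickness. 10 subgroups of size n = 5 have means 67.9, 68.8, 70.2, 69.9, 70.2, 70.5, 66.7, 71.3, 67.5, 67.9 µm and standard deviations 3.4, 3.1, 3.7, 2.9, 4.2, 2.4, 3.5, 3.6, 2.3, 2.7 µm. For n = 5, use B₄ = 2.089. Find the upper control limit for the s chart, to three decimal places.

6.643

s̄ = (3.4 + 3.1 + 3.7 + 2.9 + 4.2 + 2.4 + 3.5 + 3.6 + 2.3 + 2.7) / 10 = 3.1800
UCL_s = B₄·s̄ = 2.089 × 3.1800 = 6.6430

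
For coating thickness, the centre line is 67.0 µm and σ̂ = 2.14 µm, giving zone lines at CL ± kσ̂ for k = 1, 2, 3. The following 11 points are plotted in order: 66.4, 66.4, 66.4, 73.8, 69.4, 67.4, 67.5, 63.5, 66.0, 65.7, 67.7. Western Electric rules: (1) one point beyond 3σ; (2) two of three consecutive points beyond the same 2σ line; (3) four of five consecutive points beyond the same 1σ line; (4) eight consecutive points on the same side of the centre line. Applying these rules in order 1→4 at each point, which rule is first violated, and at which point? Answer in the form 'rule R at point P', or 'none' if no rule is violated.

rule 1 at point 4

Zone of each point (C = within 1σ̂, B = 1σ̂–2σ̂, A = 2σ̂–3σ̂, * = beyond 3σ̂; sign = side of CL): 1:-C, 2:-C, 3:-C, 4:+*, 5:+B, 6:+C, 7:+C, 8:-B, 9:-C, 10:-C, 11:+C
Rule 1 (one point beyond the 3σ limits) is satisfied at point 4.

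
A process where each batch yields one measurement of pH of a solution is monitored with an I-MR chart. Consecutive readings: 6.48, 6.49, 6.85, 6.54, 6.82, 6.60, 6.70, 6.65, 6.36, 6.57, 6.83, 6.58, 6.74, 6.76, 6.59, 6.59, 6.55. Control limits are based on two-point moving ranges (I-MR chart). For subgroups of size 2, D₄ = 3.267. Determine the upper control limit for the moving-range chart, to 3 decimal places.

Moving ranges: 0.01, 0.36, 0.31, 0.28, 0.22, 0.10, 0.05, 0.29, 0.21, 0.26, 0.25, 0.16, 0.02, 0.17, 0.00, 0.04; M̄R̄ = 2.7300 / 16 = 0.1706
UCL_MR = D₄·M̄R̄ = 3.267 × 0.1706 = 0.5574

0.557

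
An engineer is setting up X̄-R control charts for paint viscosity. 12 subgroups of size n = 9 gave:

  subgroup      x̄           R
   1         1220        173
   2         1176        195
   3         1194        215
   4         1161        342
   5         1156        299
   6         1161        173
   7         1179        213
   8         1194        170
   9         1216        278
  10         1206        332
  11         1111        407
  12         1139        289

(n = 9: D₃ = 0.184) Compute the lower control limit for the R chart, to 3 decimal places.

47.319

R̄ = (173 + 195 + 215 + 342 + 299 + 173 + 213 + 170 + 278 + 332 + 407 + 289) / 12 = 3086.0000 / 12 = 257.1667
LCL_R = D₃·R̄ = 0.184 × 257.1667 = 47.3187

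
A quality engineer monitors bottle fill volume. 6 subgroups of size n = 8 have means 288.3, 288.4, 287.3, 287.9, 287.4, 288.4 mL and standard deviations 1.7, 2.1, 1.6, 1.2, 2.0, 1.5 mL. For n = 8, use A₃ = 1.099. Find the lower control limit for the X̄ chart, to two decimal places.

X̄̄ = (288.3 + 288.4 + 287.3 + 287.9 + 287.4 + 288.4) / 6 = 287.9500
s̄ = (1.7 + 2.1 + 1.6 + 1.2 + 2.0 + 1.5) / 6 = 1.6833
LCL = X̄̄ − A₃·s̄ = 287.9500 − 1.099 × 1.6833 = 286.1000

286.10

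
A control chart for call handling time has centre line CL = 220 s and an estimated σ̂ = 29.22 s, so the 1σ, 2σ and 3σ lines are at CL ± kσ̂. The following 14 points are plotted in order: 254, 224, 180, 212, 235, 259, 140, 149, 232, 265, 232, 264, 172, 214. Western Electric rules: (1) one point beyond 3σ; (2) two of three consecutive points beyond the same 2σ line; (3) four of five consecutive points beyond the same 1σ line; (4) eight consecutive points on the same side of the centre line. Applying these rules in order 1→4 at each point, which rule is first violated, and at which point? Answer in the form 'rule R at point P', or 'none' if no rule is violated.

Zone of each point (C = within 1σ̂, B = 1σ̂–2σ̂, A = 2σ̂–3σ̂, * = beyond 3σ̂; sign = side of CL): 1:+B, 2:+C, 3:-B, 4:-C, 5:+C, 6:+B, 7:-A, 8:-A, 9:+C, 10:+B, 11:+C, 12:+B, 13:-B, 14:-C
Rule 2 (two of three consecutive points beyond the same 2σ limit) is satisfied at point 8.

rule 2 at point 8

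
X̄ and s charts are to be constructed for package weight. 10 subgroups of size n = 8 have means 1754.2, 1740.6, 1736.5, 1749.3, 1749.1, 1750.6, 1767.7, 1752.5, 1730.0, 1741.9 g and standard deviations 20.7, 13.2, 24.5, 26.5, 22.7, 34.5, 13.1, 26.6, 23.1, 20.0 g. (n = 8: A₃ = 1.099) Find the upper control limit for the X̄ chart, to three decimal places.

1771.957

X̄̄ = (1754.2 + 1740.6 + 1736.5 + 1749.3 + 1749.1 + 1750.6 + 1767.7 + 1752.5 + 1730.0 + 1741.9) / 10 = 1747.2400
s̄ = (20.7 + 13.2 + 24.5 + 26.5 + 22.7 + 34.5 + 13.1 + 26.6 + 23.1 + 20.0) / 10 = 22.4900
UCL = X̄̄ + A₃·s̄ = 1747.2400 + 1.099 × 22.4900 = 1771.9565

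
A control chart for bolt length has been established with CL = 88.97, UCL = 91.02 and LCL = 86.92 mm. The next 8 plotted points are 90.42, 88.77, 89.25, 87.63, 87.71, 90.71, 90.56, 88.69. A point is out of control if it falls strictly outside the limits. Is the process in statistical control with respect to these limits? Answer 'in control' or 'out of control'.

All 8 points lie within [86.92, 91.02].

in control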